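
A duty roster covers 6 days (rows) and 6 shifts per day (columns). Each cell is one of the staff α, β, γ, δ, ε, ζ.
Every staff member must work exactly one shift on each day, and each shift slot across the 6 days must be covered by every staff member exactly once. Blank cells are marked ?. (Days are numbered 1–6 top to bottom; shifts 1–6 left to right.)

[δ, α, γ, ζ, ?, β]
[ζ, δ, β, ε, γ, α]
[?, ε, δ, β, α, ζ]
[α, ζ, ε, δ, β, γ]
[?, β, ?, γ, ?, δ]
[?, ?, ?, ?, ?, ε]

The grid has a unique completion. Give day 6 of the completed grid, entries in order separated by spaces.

Day 6, shift 2: day 6 has {ε} and shift 2 has {α, β, δ, ε, ζ}, leaving only γ.
Day 6, shift 1: day 6 has {γ, ε} and shift 1 has {α, δ, ζ}, leaving only β.
Day 6, shift 4: day 6 has {β, γ, ε} and shift 4 has {β, γ, δ, ε, ζ}, leaving only α.
Day 6, shift 3: day 6 has {α, β, γ, ε} and shift 3 has {β, γ, δ, ε}, leaving only ζ.
Day 6, shift 5: day 6 has {α, β, γ, ε, ζ} and shift 5 has {α, β, γ}, leaving only δ.
So day 6 reads: β γ ζ α δ ε.

β γ ζ α δ ε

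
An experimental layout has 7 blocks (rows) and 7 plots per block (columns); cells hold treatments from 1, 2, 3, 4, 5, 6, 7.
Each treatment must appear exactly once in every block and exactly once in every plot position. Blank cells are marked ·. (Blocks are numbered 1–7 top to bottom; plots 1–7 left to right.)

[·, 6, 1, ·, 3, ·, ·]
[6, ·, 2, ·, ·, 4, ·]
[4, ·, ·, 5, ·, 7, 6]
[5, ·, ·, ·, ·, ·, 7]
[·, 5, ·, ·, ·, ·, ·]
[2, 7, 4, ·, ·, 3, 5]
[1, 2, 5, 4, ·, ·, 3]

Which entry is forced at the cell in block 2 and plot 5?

5

Block 1, plot 1: block 1 has {1, 3, 6} and plot 1 has {1, 2, 4, 5, 6}, leaving only 7.
Block 1, plot 4: block 1 has {1, 3, 6, 7} and plot 4 has {4, 5}, leaving only 2.
Block 1, plot 6: block 1 has {1, 2, 3, 6, 7} and plot 6 has {3, 4, 7}, leaving only 5.
Block 1, plot 7: block 1 has {1, 2, 3, 5, 6, 7} and plot 7 has {3, 5, 6, 7}, leaving only 4.
Block 2, plot 7: block 2 has {2, 4, 6} and plot 7 has {3, 4, 5, 6, 7}, leaving only 1.
Block 2, plot 2: block 2 has {1, 2, 4, 6} and plot 2 has {2, 5, 6, 7}, leaving only 3.
Block 2, plot 4: block 2 has {1, 2, 3, 4, 6} and plot 4 has {2, 4, 5}, leaving only 7.
Block 2 already has {1, 2, 3, 4, 6, 7} and plot 5 already has {3}, so block 2, plot 5 must be 5.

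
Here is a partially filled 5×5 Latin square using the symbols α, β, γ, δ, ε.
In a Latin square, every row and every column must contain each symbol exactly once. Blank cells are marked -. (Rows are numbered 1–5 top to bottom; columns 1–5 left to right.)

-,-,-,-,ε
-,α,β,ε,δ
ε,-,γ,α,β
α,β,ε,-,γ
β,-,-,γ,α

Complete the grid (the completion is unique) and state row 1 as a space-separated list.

δ γ α β ε

Row 2, column 1: row 2 has {α, β, δ, ε} and column 1 has {α, β, ε}, leaving only γ.
Row 1, column 1: row 1 has {ε} and column 1 has {α, β, γ, ε}, leaving only δ.
Row 1, column 2: row 1 has {δ, ε} and column 2 has {α, β}, leaving only γ.
Row 1, column 3: row 1 has {γ, δ, ε} and column 3 has {β, γ, ε}, leaving only α.
Row 1, column 4: row 1 has {α, γ, δ, ε} and column 4 has {α, γ, ε}, leaving only β.
So row 1 reads: δ γ α β ε.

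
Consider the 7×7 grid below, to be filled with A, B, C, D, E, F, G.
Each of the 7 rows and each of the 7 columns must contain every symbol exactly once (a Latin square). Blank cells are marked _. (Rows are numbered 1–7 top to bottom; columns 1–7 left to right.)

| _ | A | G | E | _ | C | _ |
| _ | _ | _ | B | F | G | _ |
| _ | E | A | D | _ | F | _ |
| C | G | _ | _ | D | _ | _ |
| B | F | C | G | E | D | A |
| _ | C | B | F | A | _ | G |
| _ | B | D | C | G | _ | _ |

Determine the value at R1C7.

Row 1, column 5: row 1 has {A, C, E, G} and column 5 has {A, D, E, F, G}, leaving only B.
Row 2, column 2: row 2 has {B, F, G} and column 2 has {A, B, C, E, F, G}, leaving only D.
Row 2, column 3: row 2 has {B, D, F, G} and column 3 has {A, B, C, D, G}, leaving only E.
Row 2, column 1: row 2 has {B, D, E, F, G} and column 1 has {B, C}, leaving only A.
Row 2, column 7: row 2 has {A, B, D, E, F, G} and column 7 has {A, G}, leaving only C.
Row 3, column 1: row 3 has {A, D, E, F} and column 1 has {A, B, C}, leaving only G.
Row 3, column 5: row 3 has {A, D, E, F, G} and column 5 has {A, B, D, E, F, G}, leaving only C.
Row 3, column 7: row 3 has {A, C, D, E, F, G} and column 7 has {A, C, G}, leaving only B.
Row 4, column 3: row 4 has {C, D, G} and column 3 has {A, B, C, D, E, G}, leaving only F.
Row 4, column 4: row 4 has {C, D, F, G} and column 4 has {B, C, D, E, F, G}, leaving only A.
Row 4, column 7: row 4 has {A, C, D, F, G} and column 7 has {A, B, C, G}, leaving only E.
Row 4, column 6: row 4 has {A, C, D, E, F, G} and column 6 has {C, D, F, G}, leaving only B.
Row 6, column 6: row 6 has {A, B, C, F, G} and column 6 has {B, C, D, F, G}, leaving only E.
Row 6, column 1: row 6 has {A, B, C, E, F, G} and column 1 has {A, B, C, G}, leaving only D.
Row 1, column 1: row 1 has {A, B, C, E, G} and column 1 has {A, B, C, D, G}, leaving only F.
Row 1 already has {A, B, C, E, F, G} and column 7 already has {A, B, C, E, G}, so row 1, column 7 must be D.

D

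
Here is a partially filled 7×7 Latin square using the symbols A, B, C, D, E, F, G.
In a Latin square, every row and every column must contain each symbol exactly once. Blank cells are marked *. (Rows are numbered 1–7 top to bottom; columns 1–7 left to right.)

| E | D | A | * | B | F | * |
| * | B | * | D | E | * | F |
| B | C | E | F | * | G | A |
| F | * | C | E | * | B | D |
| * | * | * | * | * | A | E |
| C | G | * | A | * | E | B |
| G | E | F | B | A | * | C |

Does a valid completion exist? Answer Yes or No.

Yes

No row or column among the givens repeats a symbol, and propagating forced cells runs into no contradiction.
One valid completion exists (for instance, E D A C B F G / A B G D E C F / B C E F D G A / F A C E G B D / D F B G C A E / C G D A F E B / G E F B A D C).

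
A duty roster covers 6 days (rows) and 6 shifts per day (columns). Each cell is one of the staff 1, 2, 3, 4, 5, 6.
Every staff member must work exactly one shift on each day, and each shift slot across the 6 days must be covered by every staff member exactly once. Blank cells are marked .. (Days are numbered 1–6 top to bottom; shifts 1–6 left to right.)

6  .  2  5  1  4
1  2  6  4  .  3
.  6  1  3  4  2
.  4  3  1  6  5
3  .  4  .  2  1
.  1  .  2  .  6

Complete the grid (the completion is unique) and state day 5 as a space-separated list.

3 5 4 6 2 1

Day 5, shift 2: day 5 has {1, 2, 3, 4} and shift 2 has {1, 2, 4, 6}, leaving only 5.
Day 5, shift 4: day 5 has {1, 2, 3, 4, 5} and shift 4 has {1, 2, 3, 4, 5}, leaving only 6.
So day 5 reads: 3 5 4 6 2 1.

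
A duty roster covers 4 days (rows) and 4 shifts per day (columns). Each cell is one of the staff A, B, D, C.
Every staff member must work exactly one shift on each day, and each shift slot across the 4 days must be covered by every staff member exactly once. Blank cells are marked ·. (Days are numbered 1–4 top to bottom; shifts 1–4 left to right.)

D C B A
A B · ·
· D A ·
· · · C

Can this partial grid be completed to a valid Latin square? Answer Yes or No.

Yes

No day or shift among the givens repeats a symbol, and propagating forced cells runs into no contradiction.
One valid completion exists (for instance, D C B A / A B C D / C D A B / B A D C).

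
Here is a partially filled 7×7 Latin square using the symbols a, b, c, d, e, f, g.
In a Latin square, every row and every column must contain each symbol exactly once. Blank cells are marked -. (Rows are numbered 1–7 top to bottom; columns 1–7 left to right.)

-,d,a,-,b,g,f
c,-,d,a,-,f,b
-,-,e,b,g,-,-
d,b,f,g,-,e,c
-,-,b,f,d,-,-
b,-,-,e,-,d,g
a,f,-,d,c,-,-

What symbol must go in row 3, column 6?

a

Row 1, column 1: row 1 has {a, b, d, f, g} and column 1 has {a, b, c, d}, leaving only e.
Row 1, column 4: row 1 has {a, b, d, e, f, g} and column 4 has {a, b, d, e, f, g}, leaving only c.
Row 2, column 5: row 2 has {a, b, c, d, f} and column 5 has {b, c, d, g}, leaving only e.
Row 2, column 2: row 2 has {a, b, c, d, e, f} and column 2 has {b, d, f}, leaving only g.
Row 3, column 1: row 3 has {b, e, g} and column 1 has {a, b, c, d, e}, leaving only f.
Row 4, column 5: row 4 has {b, c, d, e, f, g} and column 5 has {b, c, d, e, g}, leaving only a.
Row 5, column 1: row 5 has {b, d, f} and column 1 has {a, b, c, d, e, f}, leaving only g.
Row 6, column 3: row 6 has {b, d, e, g} and column 3 has {a, b, d, e, f}, leaving only c.
Row 6, column 2: row 6 has {b, c, d, e, g} and column 2 has {b, d, f, g}, leaving only a.
Row 3, column 2: row 3 has {b, e, f, g} and column 2 has {a, b, d, f, g}, leaving only c.
Row 3 already has {b, c, e, f, g} and column 6 already has {d, e, f, g}, so row 3, column 6 must be a.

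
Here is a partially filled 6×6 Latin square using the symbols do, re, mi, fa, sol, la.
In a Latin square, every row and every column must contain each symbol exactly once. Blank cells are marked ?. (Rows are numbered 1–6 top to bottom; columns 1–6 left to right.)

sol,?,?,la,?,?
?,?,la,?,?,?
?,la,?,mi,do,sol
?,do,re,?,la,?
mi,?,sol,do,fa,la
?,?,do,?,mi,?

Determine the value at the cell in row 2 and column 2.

Row 1, column 5: row 1 has {sol, la} and column 5 has {do, mi, fa, la}, leaving only re.
Row 2, column 5: row 2 has {la} and column 5 has {do, re, mi, fa, la}, leaving only sol.
Row 3, column 3: row 3 has {do, mi, sol, la} and column 3 has {do, re, sol, la}, leaving only fa.
Row 1, column 3: row 1 has {re, sol, la} and column 3 has {do, re, fa, sol, la}, leaving only mi.
Row 1, column 2: row 1 has {re, mi, sol, la} and column 2 has {do, la}, leaving only fa.
Row 1, column 6: row 1 has {re, mi, fa, sol, la} and column 6 has {sol, la}, leaving only do.
Row 3, column 1: row 3 has {do, mi, fa, sol, la} and column 1 has {mi, sol}, leaving only re.
Row 4, column 1: row 4 has {do, re, la} and column 1 has {re, mi, sol}, leaving only fa.
Row 2, column 1: row 2 has {sol, la} and column 1 has {re, mi, fa, sol}, leaving only do.
Row 4, column 4: row 4 has {do, re, fa, la} and column 4 has {do, mi, la}, leaving only sol.
Row 4, column 6: row 4 has {do, re, fa, sol, la} and column 6 has {do, sol, la}, leaving only mi.
Row 5, column 2: row 5 has {do, mi, fa, sol, la} and column 2 has {do, fa, la}, leaving only re.
Row 2 already has {do, sol, la} and column 2 already has {do, re, fa, la}, so row 2, column 2 must be mi.

mi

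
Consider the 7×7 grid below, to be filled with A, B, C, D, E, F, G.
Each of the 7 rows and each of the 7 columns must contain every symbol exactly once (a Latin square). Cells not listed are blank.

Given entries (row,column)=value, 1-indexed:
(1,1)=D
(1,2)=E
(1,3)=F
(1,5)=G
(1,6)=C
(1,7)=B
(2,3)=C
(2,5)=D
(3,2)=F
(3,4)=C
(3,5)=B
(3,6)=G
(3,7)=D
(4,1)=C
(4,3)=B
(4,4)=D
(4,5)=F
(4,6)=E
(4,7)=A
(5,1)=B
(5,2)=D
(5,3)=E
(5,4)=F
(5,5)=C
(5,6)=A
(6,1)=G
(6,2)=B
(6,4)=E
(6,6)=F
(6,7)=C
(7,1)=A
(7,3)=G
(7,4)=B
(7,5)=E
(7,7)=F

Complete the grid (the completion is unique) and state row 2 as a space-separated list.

F A C G D B E

Row 2, column 6: row 2 has {C, D} and column 6 has {A, C, E, F, G}, leaving only B.
Row 1, column 4: row 1 has {B, C, D, E, F, G} and column 4 has {B, C, D, E, F}, leaving only A.
Row 2, column 4: row 2 has {B, C, D} and column 4 has {A, B, C, D, E, F}, leaving only G.
Row 2, column 2: row 2 has {B, C, D, G} and column 2 has {B, D, E, F}, leaving only A.
Row 2, column 7: row 2 has {A, B, C, D, G} and column 7 has {A, B, C, D, F}, leaving only E.
Row 2, column 1: row 2 has {A, B, C, D, E, G} and column 1 has {A, B, C, D, G}, leaving only F.
So row 2 reads: F A C G D B E.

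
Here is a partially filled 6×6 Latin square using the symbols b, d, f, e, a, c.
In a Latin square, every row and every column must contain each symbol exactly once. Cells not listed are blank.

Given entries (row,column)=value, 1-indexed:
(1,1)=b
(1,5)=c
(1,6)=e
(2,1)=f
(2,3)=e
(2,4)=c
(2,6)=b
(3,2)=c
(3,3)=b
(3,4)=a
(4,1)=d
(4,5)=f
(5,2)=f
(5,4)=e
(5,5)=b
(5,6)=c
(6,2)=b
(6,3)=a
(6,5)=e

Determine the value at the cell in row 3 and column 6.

Row 3, column 1: row 3 has {b, a, c} and column 1 has {b, d, f}, leaving only e.
Row 3, column 5: row 3 has {b, e, a, c} and column 5 has {b, f, e, c}, leaving only d.
Row 3 already has {b, d, e, a, c} and column 6 already has {b, e, c}, so row 3, column 6 must be f.

f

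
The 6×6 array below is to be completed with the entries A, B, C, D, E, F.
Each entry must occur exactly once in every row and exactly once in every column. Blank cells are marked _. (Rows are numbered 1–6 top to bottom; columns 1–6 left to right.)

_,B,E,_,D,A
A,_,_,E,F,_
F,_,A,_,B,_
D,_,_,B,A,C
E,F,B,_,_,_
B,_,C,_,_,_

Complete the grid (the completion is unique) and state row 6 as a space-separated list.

Row 6, column 5: row 6 has {B, C} and column 5 has {A, B, D, F}, leaving only E.
Row 1, column 1: row 1 has {A, B, D, E} and column 1 has {A, B, D, E, F}, leaving only C.
Row 1, column 4: row 1 has {A, B, C, D, E} and column 4 has {B, E}, leaving only F.
Row 2, column 3: row 2 has {A, E, F} and column 3 has {A, B, C, E}, leaving only D.
Row 2, column 2: row 2 has {A, D, E, F} and column 2 has {B, F}, leaving only C.
Row 2, column 6: row 2 has {A, C, D, E, F} and column 6 has {A, C}, leaving only B.
Row 4, column 2: row 4 has {A, B, C, D} and column 2 has {B, C, F}, leaving only E.
Row 3, column 2: row 3 has {A, B, F} and column 2 has {B, C, E, F}, leaving only D.
Row 6, column 2: row 6 has {B, C, E} and column 2 has {B, C, D, E, F}, leaving only A.
Row 6, column 4: row 6 has {A, B, C, E} and column 4 has {B, E, F}, leaving only D.
Row 6, column 6: row 6 has {A, B, C, D, E} and column 6 has {A, B, C}, leaving only F.
So row 6 reads: B A C D E F.

B A C D E F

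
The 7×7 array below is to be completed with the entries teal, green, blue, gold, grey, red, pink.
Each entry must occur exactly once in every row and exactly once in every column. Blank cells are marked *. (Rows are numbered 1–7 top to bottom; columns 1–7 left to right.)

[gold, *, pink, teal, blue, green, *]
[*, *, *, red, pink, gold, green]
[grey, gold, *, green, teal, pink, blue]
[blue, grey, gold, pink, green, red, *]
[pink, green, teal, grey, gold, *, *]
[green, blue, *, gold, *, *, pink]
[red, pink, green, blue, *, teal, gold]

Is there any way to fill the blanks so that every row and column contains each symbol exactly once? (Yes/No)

No

Row 1, column 2: row 1 has {teal, green, blue, gold, pink} and column 2 has {green, blue, gold, grey, pink}, so it must be red.
Row 1, column 7: row 1 has {teal, green, blue, gold, red, pink} and column 7 has {green, blue, gold, pink}, so it must be grey.
Row 2, column 1: row 2 has {green, gold, red, pink} and column 1 has {green, blue, gold, grey, red, pink}, so it must be teal.
Now row 2, column 2: row 2 together with column 2 already contain {teal, green, blue, gold, grey, red, pink} — every symbol — so nothing can go there. The grid has no valid completion.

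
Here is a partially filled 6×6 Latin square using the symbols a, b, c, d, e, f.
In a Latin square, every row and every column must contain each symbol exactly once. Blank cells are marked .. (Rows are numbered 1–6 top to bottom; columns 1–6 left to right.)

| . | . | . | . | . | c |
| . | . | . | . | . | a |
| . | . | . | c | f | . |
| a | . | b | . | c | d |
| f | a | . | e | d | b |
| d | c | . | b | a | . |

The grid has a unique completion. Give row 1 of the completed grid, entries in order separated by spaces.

Row 3, column 6: row 3 has {c, f} and column 6 has {a, b, c, d}, leaving only e.
Row 3, column 1: row 3 has {c, e, f} and column 1 has {a, d, f}, leaving only b.
Row 1, column 1: row 1 has {c} and column 1 has {a, b, d, f}, leaving only e.
Row 1, column 5: row 1 has {c, e} and column 5 has {a, c, d, f}, leaving only b.
Row 2, column 1: row 2 has {a} and column 1 has {a, b, d, e, f}, leaving only c.
Row 2, column 5: row 2 has {a, c} and column 5 has {a, b, c, d, f}, leaving only e.
Row 3, column 2: row 3 has {b, c, e, f} and column 2 has {a, c}, leaving only d.
Row 1, column 2: row 1 has {b, c, e} and column 2 has {a, c, d}, leaving only f.
Row 2, column 2: row 2 has {a, c, e} and column 2 has {a, c, d, f}, leaving only b.
Row 3, column 3: row 3 has {b, c, d, e, f} and column 3 has {b}, leaving only a.
Row 1, column 3: row 1 has {b, c, e, f} and column 3 has {a, b}, leaving only d.
Row 1, column 4: row 1 has {b, c, d, e, f} and column 4 has {b, c, e}, leaving only a.
So row 1 reads: e f d a b c.

e f d a b c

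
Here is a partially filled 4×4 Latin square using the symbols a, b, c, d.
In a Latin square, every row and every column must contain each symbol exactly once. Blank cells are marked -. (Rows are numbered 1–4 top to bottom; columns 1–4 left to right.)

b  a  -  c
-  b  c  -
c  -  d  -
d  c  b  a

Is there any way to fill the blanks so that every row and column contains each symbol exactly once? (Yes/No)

No

Row 1, column 3: row 1 together with column 3 already contain {a, b, c, d} — every symbol — so nothing can go there. The grid has no valid completion.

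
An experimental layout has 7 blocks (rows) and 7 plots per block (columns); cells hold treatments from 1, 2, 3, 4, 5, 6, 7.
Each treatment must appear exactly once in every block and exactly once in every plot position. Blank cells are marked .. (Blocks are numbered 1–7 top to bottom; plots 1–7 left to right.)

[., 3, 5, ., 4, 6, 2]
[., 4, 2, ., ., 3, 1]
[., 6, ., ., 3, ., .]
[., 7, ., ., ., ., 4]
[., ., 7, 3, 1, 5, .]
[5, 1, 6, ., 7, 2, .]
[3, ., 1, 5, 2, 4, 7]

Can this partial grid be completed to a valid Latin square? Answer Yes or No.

Block 7, plot 2: block 7 together with plot 2 already contain {1, 2, 3, 4, 5, 6, 7} — every symbol — so nothing can go there. The grid has no valid completion.

No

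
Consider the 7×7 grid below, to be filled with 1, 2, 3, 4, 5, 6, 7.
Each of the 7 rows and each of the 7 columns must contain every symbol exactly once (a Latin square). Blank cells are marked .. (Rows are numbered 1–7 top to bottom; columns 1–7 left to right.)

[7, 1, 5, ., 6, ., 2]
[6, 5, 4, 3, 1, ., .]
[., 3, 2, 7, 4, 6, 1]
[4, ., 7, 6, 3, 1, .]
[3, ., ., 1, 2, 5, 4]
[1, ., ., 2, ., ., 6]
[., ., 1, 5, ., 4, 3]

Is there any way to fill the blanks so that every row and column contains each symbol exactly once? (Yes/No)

No row or column among the givens repeats a symbol, and propagating forced cells runs into no contradiction.
One valid completion exists (for instance, 7 1 5 4 6 3 2 / 6 5 4 3 1 2 7 / 5 3 2 7 4 6 1 / 4 2 7 6 3 1 5 / 3 7 6 1 2 5 4 / 1 4 3 2 5 7 6 / 2 6 1 5 7 4 3).

Yes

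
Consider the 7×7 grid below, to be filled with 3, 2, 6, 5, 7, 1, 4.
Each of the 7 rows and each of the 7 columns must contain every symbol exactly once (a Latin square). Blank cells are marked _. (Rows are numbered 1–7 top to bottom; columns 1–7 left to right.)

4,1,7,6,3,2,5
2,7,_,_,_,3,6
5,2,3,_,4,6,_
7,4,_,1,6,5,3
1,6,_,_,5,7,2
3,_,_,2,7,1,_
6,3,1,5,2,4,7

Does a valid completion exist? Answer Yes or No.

No row or column among the givens repeats a symbol, and propagating forced cells runs into no contradiction.
One valid completion exists (for instance, 4 1 7 6 3 2 5 / 2 7 5 4 1 3 6 / 5 2 3 7 4 6 1 / 7 4 2 1 6 5 3 / 1 6 4 3 5 7 2 / 3 5 6 2 7 1 4 / 6 3 1 5 2 4 7).

Yes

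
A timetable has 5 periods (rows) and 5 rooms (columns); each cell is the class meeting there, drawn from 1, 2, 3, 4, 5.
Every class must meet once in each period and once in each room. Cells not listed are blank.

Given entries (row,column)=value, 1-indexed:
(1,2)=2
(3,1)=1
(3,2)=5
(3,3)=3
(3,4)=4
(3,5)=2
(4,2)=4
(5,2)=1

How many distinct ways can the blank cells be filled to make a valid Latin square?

56

Period 1, room 1: eliminating its period and room leaves {3, 4, 5}.
Period 1, room 3: eliminating its period and room leaves {1, 4, 5}.
Period 1, room 4: eliminating its period and room leaves {1, 3, 5}.
Period 1, room 5: eliminating its period and room leaves {1, 3, 4, 5}.
Period 2, room 1: eliminating its period and room leaves {2, 3, 4, 5}.
Period 2, room 2: eliminating its period and room leaves {3}.
Period 2, room 3: eliminating its period and room leaves {1, 2, 4, 5}.
Period 2, room 4: eliminating its period and room leaves {1, 2, 3, 5}.
Period 2, room 5: eliminating its period and room leaves {1, 3, 4, 5}.
Period 4, room 1: eliminating its period and room leaves {2, 3, 5}.
Period 4, room 3: eliminating its period and room leaves {1, 2, 5}.
Period 4, room 4: eliminating its period and room leaves {1, 2, 3, 5}.
Period 4, room 5: eliminating its period and room leaves {1, 3, 5}.
Period 5, room 1: eliminating its period and room leaves {2, 3, 4, 5}.
Period 5, room 3: eliminating its period and room leaves {2, 4, 5}.
Period 5, room 4: eliminating its period and room leaves {2, 3, 5}.
Period 5, room 5: eliminating its period and room leaves {3, 4, 5}.
Enumerating the assignments across these blanks that avoid any period or room repeat gives 56 completions.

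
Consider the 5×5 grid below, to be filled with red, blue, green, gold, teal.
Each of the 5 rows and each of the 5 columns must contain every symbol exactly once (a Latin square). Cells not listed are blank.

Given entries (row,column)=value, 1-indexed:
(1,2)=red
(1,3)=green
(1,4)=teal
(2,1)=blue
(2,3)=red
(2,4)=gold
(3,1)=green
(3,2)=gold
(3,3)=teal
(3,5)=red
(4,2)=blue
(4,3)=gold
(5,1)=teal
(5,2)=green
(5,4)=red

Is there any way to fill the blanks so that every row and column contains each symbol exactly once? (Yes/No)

Yes

No row or column among the givens repeats a symbol, and propagating forced cells runs into no contradiction.
One valid completion exists (for instance, gold red green teal blue / blue teal red gold green / green gold teal blue red / red blue gold green teal / teal green blue red gold).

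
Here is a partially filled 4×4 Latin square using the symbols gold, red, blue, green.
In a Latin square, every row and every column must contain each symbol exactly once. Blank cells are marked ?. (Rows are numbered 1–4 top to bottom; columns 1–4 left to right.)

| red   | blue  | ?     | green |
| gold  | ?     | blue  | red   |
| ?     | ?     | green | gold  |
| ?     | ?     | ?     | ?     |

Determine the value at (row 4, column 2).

Row 1, column 3: row 1 has {red, blue, green} and column 3 has {blue, green}, leaving only gold.
Row 2, column 2: row 2 has {gold, red, blue} and column 2 has {blue}, leaving only green.
Row 3, column 1: row 3 has {gold, green} and column 1 has {gold, red}, leaving only blue.
Row 3, column 2: row 3 has {gold, blue, green} and column 2 has {blue, green}, leaving only red.
Row 4 already has {} and column 2 already has {red, blue, green}, so row 4, column 2 must be gold.

gold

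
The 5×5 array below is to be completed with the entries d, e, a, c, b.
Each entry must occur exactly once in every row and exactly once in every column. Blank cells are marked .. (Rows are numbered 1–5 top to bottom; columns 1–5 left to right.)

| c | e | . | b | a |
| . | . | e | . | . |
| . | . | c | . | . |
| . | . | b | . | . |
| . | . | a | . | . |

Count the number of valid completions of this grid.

56

Row 1, column 3: eliminating its row and column leaves {d}.
Row 2, column 1: eliminating its row and column leaves {d, a, b}.
Row 2, column 2: eliminating its row and column leaves {d, a, c, b}.
Row 2, column 4: eliminating its row and column leaves {d, a, c}.
Row 2, column 5: eliminating its row and column leaves {d, c, b}.
Row 3, column 1: eliminating its row and column leaves {d, e, a, b}.
Row 3, column 2: eliminating its row and column leaves {d, a, b}.
Row 3, column 4: eliminating its row and column leaves {d, e, a}.
Row 3, column 5: eliminating its row and column leaves {d, e, b}.
Row 4, column 1: eliminating its row and column leaves {d, e, a}.
Row 4, column 2: eliminating its row and column leaves {d, a, c}.
Row 4, column 4: eliminating its row and column leaves {d, e, a, c}.
Row 4, column 5: eliminating its row and column leaves {d, e, c}.
Row 5, column 1: eliminating its row and column leaves {d, e, b}.
Row 5, column 2: eliminating its row and column leaves {d, c, b}.
Row 5, column 4: eliminating its row and column leaves {d, e, c}.
Row 5, column 5: eliminating its row and column leaves {d, e, c, b}.
Enumerating the assignments across these blanks that avoid any row or column repeat gives 56 completions.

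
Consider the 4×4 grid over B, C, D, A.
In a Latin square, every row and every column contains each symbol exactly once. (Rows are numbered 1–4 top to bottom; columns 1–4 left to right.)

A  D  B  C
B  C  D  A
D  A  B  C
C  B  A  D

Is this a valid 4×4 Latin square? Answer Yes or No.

Every row is a permutation, but column 4 contains C twice (at rows 1 and 3).

No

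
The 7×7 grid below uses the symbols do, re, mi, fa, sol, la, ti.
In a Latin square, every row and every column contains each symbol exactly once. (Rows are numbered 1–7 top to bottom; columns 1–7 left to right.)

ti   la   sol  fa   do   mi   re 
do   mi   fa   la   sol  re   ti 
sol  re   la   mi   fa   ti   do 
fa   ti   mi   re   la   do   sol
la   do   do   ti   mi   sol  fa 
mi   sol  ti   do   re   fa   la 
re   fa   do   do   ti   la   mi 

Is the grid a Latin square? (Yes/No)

Row 5 contains do twice (at columns 2 and 3); row 7 is also not a permutation.

No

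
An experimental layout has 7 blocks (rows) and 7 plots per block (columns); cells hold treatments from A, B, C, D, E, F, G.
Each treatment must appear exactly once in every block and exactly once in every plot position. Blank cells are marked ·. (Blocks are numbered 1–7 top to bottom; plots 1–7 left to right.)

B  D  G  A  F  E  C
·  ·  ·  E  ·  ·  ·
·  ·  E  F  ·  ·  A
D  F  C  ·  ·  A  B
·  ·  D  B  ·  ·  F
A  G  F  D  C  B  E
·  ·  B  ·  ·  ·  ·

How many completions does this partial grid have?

8

Block 2, plot 1: eliminating its block and plot leaves {C, F, G}.
Block 2, plot 2: eliminating its block and plot leaves {A, B, C}.
Block 2, plot 3: eliminating its block and plot leaves {A}.
Block 2, plot 5: eliminating its block and plot leaves {A, B, D, G}.
Block 2, plot 6: eliminating its block and plot leaves {C, D, F, G}.
Block 2, plot 7: eliminating its block and plot leaves {D, G}.
Block 3, plot 1: eliminating its block and plot leaves {C, G}.
Block 3, plot 2: eliminating its block and plot leaves {B, C}.
Block 3, plot 5: eliminating its block and plot leaves {B, D, G}.
Block 3, plot 6: eliminating its block and plot leaves {C, D, G}.
Block 4, plot 4: eliminating its block and plot leaves {G}.
Block 4, plot 5: eliminating its block and plot leaves {E, G}.
Block 5, plot 1: eliminating its block and plot leaves {C, E, G}.
Block 5, plot 2: eliminating its block and plot leaves {A, C, E}.
Block 5, plot 5: eliminating its block and plot leaves {A, E, G}.
Block 5, plot 6: eliminating its block and plot leaves {C, G}.
Block 7, plot 1: eliminating its block and plot leaves {C, E, F, G}.
Block 7, plot 2: eliminating its block and plot leaves {A, C, E}.
Block 7, plot 4: eliminating its block and plot leaves {C, G}.
Block 7, plot 5: eliminating its block and plot leaves {A, D, E, G}.
Block 7, plot 6: eliminating its block and plot leaves {C, D, F, G}.
Block 7, plot 7: eliminating its block and plot leaves {D, G}.
Enumerating the assignments across these blanks that avoid any block or plot repeat gives 8 completions.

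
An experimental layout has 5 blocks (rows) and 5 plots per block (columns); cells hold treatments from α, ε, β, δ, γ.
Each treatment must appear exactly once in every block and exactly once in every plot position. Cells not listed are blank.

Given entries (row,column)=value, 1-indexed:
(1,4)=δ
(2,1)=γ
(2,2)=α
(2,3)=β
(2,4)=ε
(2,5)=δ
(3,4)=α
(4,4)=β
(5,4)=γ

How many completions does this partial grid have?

Block 1, plot 1: eliminating its block and plot leaves {α, ε, β}.
Block 1, plot 2: eliminating its block and plot leaves {ε, β, γ}.
Block 1, plot 3: eliminating its block and plot leaves {α, ε, γ}.
Block 1, plot 5: eliminating its block and plot leaves {α, ε, β, γ}.
Block 3, plot 1: eliminating its block and plot leaves {ε, β, δ}.
Block 3, plot 2: eliminating its block and plot leaves {ε, β, δ, γ}.
Block 3, plot 3: eliminating its block and plot leaves {ε, δ, γ}.
Block 3, plot 5: eliminating its block and plot leaves {ε, β, γ}.
Block 4, plot 1: eliminating its block and plot leaves {α, ε, δ}.
Block 4, plot 2: eliminating its block and plot leaves {ε, δ, γ}.
Block 4, plot 3: eliminating its block and plot leaves {α, ε, δ, γ}.
Block 4, plot 5: eliminating its block and plot leaves {α, ε, γ}.
Block 5, plot 1: eliminating its block and plot leaves {α, ε, β, δ}.
Block 5, plot 2: eliminating its block and plot leaves {ε, β, δ}.
Block 5, plot 3: eliminating its block and plot leaves {α, ε, δ}.
Block 5, plot 5: eliminating its block and plot leaves {α, ε, β}.
Enumerating the assignments across these blanks that avoid any block or plot repeat gives 56 completions.

56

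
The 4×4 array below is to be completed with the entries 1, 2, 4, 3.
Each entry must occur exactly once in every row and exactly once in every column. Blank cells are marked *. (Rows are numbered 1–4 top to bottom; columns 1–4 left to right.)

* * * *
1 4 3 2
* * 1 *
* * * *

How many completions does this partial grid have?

Row 1, column 1: eliminating its row and column leaves {2, 4, 3}.
Row 1, column 2: eliminating its row and column leaves {1, 2, 3}.
Row 1, column 3: eliminating its row and column leaves {2, 4}.
Row 1, column 4: eliminating its row and column leaves {1, 4, 3}.
Row 3, column 1: eliminating its row and column leaves {2, 4, 3}.
Row 3, column 2: eliminating its row and column leaves {2, 3}.
Row 3, column 4: eliminating its row and column leaves {4, 3}.
Row 4, column 1: eliminating its row and column leaves {2, 4, 3}.
Row 4, column 2: eliminating its row and column leaves {1, 2, 3}.
Row 4, column 3: eliminating its row and column leaves {2, 4}.
Row 4, column 4: eliminating its row and column leaves {1, 4, 3}.
Enumerating the assignments across these blanks that avoid any row or column repeat gives 8 completions.

8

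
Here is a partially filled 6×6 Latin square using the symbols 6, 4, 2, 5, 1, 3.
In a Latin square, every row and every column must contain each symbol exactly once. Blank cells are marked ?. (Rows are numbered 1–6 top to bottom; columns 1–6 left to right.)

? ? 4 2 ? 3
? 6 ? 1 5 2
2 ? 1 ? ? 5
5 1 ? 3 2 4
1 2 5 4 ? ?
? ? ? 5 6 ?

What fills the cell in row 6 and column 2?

Row 1, column 1: row 1 has {4, 2, 3} and column 1 has {2, 5, 1}, leaving only 6.
Row 1, column 2: row 1 has {6, 4, 2, 3} and column 2 has {6, 2, 1}, leaving only 5.
Row 1, column 5: row 1 has {6, 4, 2, 5, 3} and column 5 has {6, 2, 5}, leaving only 1.
Row 2, column 3: row 2 has {6, 2, 5, 1} and column 3 has {4, 5, 1}, leaving only 3.
Row 2, column 1: row 2 has {6, 2, 5, 1, 3} and column 1 has {6, 2, 5, 1}, leaving only 4.
Row 3, column 4: row 3 has {2, 5, 1} and column 4 has {4, 2, 5, 1, 3}, leaving only 6.
Row 4, column 3: row 4 has {4, 2, 5, 1, 3} and column 3 has {4, 5, 1, 3}, leaving only 6.
Row 5, column 5: row 5 has {4, 2, 5, 1} and column 5 has {6, 2, 5, 1}, leaving only 3.
Row 3, column 5: row 3 has {6, 2, 5, 1} and column 5 has {6, 2, 5, 1, 3}, leaving only 4.
Row 3, column 2: row 3 has {6, 4, 2, 5, 1} and column 2 has {6, 2, 5, 1}, leaving only 3.
Row 6 already has {6, 5} and column 2 already has {6, 2, 5, 1, 3}, so row 6, column 2 must be 4.

4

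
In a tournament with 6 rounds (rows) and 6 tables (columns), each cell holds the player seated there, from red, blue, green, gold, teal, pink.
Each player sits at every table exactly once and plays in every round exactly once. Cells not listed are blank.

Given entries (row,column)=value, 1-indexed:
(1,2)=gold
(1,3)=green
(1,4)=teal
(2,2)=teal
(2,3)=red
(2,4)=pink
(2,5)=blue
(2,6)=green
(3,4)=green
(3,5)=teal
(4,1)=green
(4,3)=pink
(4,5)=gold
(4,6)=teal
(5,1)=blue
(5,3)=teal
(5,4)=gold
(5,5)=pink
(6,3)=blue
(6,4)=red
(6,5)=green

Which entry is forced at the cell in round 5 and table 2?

green

Round 1, table 5: round 1 has {green, gold, teal} and table 5 has {blue, green, gold, teal, pink}, leaving only red.
Round 1, table 1: round 1 has {red, green, gold, teal} and table 1 has {blue, green}, leaving only pink.
Round 1, table 6: round 1 has {red, green, gold, teal, pink} and table 6 has {green, teal}, leaving only blue.
Round 2, table 1: round 2 has {red, blue, green, teal, pink} and table 1 has {blue, green, pink}, leaving only gold.
Round 3, table 1: round 3 has {green, teal} and table 1 has {blue, green, gold, pink}, leaving only red.
Round 3, table 3: round 3 has {red, green, teal} and table 3 has {red, blue, green, teal, pink}, leaving only gold.
Round 3, table 6: round 3 has {red, green, gold, teal} and table 6 has {blue, green, teal}, leaving only pink.
Round 3, table 2: round 3 has {red, green, gold, teal, pink} and table 2 has {gold, teal}, leaving only blue.
Round 4, table 2: round 4 has {green, gold, teal, pink} and table 2 has {blue, gold, teal}, leaving only red.
Round 5 already has {blue, gold, teal, pink} and table 2 already has {red, blue, gold, teal}, so round 5, table 2 must be green.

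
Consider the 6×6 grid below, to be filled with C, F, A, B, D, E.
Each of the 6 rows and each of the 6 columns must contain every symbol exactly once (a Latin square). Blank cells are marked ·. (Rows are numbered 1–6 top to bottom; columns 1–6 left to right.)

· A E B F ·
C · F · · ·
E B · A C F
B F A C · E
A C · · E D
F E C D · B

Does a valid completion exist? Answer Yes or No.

Yes

No row or column among the givens repeats a symbol, and propagating forced cells runs into no contradiction.
One valid completion exists (for instance, D A E B F C / C D F E B A / E B D A C F / B F A C D E / A C B F E D / F E C D A B).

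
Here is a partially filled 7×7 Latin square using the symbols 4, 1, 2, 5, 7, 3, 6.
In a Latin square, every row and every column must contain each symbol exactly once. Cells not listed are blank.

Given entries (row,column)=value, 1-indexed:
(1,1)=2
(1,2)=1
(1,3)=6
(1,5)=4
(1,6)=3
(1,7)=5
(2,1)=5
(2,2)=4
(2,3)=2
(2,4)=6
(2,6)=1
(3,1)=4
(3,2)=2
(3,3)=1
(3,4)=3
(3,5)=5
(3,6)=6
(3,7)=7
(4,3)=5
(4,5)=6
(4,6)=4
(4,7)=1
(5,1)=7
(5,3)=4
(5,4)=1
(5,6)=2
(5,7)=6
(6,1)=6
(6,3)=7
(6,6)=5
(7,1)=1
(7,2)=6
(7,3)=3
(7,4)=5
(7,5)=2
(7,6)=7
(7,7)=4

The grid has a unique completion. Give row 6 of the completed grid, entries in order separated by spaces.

Row 6, column 2: row 6 has {5, 7, 6} and column 2 has {4, 1, 2, 6}, leaving only 3.
Row 6, column 5: row 6 has {5, 7, 3, 6} and column 5 has {4, 2, 5, 6}, leaving only 1.
Row 6, column 7: row 6 has {1, 5, 7, 3, 6} and column 7 has {4, 1, 5, 7, 6}, leaving only 2.
Row 6, column 4: row 6 has {1, 2, 5, 7, 3, 6} and column 4 has {1, 5, 3, 6}, leaving only 4.
So row 6 reads: 6 3 7 4 1 5 2.

6 3 7 4 1 5 2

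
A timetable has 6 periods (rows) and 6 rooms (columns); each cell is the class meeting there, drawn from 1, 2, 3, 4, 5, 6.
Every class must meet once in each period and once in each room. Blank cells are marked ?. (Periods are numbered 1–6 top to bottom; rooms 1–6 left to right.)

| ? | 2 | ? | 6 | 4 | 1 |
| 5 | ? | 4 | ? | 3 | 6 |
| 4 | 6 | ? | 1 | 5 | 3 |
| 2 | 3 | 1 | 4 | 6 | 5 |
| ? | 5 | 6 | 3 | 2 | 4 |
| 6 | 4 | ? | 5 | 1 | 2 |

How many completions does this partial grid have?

Period 1, room 1: eliminating its period and room leaves {3}.
Period 1, room 3: eliminating its period and room leaves {3, 5}.
Period 2, room 2: eliminating its period and room leaves {1}.
Period 2, room 4: eliminating its period and room leaves {2}.
Period 3, room 3: eliminating its period and room leaves {2}.
Period 5, room 1: eliminating its period and room leaves {1}.
Period 6, room 3: eliminating its period and room leaves {3}.
Only one assignment across all blanks avoids any period or room repeat, giving 1 completion.

1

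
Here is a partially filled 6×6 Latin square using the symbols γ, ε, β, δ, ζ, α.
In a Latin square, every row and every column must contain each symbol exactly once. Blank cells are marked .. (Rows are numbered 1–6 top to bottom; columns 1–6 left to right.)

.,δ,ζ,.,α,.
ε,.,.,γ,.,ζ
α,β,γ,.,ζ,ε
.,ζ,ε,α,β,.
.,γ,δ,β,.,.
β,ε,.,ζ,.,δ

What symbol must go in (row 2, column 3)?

Row 1, column 1: row 1 has {δ, ζ, α} and column 1 has {ε, β, α}, leaving only γ.
Row 1, column 4: row 1 has {γ, δ, ζ, α} and column 4 has {γ, β, ζ, α}, leaving only ε.
Row 1, column 6: row 1 has {γ, ε, δ, ζ, α} and column 6 has {ε, δ, ζ}, leaving only β.
Row 2, column 2: row 2 has {γ, ε, ζ} and column 2 has {γ, ε, β, δ, ζ}, leaving only α.
Row 2 already has {γ, ε, ζ, α} and column 3 already has {γ, ε, δ, ζ}, so row 2, column 3 must be β.

β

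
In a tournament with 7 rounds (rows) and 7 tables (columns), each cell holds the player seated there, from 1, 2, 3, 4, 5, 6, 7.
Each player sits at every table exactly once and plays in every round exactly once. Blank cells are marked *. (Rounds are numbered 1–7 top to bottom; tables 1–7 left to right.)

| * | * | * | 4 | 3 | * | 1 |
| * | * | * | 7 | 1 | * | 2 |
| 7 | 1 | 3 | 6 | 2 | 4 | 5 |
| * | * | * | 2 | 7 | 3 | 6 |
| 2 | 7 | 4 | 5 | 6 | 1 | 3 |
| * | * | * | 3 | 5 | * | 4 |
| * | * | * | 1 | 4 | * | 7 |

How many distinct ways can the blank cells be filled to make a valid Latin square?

Round 1, table 1: eliminating its round and table leaves {5, 6}.
Round 1, table 2: eliminating its round and table leaves {2, 5, 6}.
Round 1, table 3: eliminating its round and table leaves {2, 5, 6, 7}.
Round 1, table 6: eliminating its round and table leaves {2, 5, 6, 7}.
Round 2, table 1: eliminating its round and table leaves {3, 4, 5, 6}.
Round 2, table 2: eliminating its round and table leaves {3, 4, 5, 6}.
Round 2, table 3: eliminating its round and table leaves {5, 6}.
Round 2, table 6: eliminating its round and table leaves {5, 6}.
Round 4, table 1: eliminating its round and table leaves {1, 4, 5}.
Round 4, table 2: eliminating its round and table leaves {4, 5}.
Round 4, table 3: eliminating its round and table leaves {1, 5}.
Round 6, table 1: eliminating its round and table leaves {1, 6}.
Round 6, table 2: eliminating its round and table leaves {2, 6}.
Round 6, table 3: eliminating its round and table leaves {1, 2, 6, 7}.
Round 6, table 6: eliminating its round and table leaves {2, 6, 7}.
Round 7, table 1: eliminating its round and table leaves {3, 5, 6}.
Round 7, table 2: eliminating its round and table leaves {2, 3, 5, 6}.
Round 7, table 3: eliminating its round and table leaves {2, 5, 6}.
Round 7, table 6: eliminating its round and table leaves {2, 5, 6}.
Enumerating the assignments across these blanks that avoid any round or table repeat gives 15 completions.

15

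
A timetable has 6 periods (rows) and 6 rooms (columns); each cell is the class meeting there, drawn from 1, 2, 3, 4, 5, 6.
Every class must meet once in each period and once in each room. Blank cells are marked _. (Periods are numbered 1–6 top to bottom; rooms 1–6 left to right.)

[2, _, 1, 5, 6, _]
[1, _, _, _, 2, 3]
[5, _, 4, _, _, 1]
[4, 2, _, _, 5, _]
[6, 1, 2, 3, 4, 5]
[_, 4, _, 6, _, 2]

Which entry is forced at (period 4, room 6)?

6

Period 4 already has {2, 4, 5} and room 6 already has {1, 2, 3, 5}, so period 4, room 6 must be 6.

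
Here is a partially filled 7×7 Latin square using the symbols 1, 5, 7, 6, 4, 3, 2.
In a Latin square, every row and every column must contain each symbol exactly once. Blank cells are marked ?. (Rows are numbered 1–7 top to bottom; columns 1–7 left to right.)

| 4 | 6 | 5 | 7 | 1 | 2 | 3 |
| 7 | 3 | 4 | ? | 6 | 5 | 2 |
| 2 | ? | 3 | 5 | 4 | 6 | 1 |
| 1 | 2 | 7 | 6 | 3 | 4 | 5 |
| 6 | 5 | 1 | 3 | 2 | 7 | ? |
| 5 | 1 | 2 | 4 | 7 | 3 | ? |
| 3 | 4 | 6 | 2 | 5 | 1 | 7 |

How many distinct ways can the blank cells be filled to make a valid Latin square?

1

Row 2, column 4: eliminating its row and column leaves {1}.
Row 3, column 2: eliminating its row and column leaves {7}.
Row 5, column 7: eliminating its row and column leaves {4}.
Row 6, column 7: eliminating its row and column leaves {6}.
Only one assignment across all blanks avoids any row or column repeat, giving 1 completion.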